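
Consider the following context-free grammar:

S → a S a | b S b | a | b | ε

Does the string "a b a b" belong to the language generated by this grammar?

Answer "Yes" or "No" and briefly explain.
Every production places the same symbol at both ends (or yields a single symbol / ε), so every derived string is a palindrome. a b a b reversed is b a b a ≠ a b a b, so it is not a palindrome and cannot be derived (already the first step fails: the string starts with a but ends with b, so neither S → a S a nor S → b S b fits).

Final answer: No - no valid derivation exists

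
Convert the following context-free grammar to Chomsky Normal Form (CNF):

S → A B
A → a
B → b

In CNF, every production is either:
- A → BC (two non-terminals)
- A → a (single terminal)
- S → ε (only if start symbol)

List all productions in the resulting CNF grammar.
The grammar has no ε-productions or unit productions to eliminate.
S → A B is already in CNF (two non-terminals) – keep it.
A → a is already in CNF (single terminal) – keep it.
B → b is already in CNF (single terminal) – keep it.
Resulting CNF grammar (3 productions): A → a; B → b; S → A B

Final answer: A → a; B → b; S → A B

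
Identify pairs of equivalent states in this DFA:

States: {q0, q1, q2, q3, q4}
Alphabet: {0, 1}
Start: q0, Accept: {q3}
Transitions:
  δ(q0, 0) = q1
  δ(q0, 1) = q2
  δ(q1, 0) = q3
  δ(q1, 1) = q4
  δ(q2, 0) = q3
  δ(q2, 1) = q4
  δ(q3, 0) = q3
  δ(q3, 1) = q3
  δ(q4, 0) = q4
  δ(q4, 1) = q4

Using the table-filling algorithm:
Round 0 – mark pairs where exactly one state is accepting: (q0,q3), (q1,q3), (q2,q3), (q3,q4)
Round 1 – newly marked: (q0,q1) [on 0: q1 vs q3, already marked]; (q0,q2) [on 0: q1 vs q3, already marked]; (q1,q4) [on 0: q3 vs q4, already marked]; (q2,q4) [on 0: q3 vs q4, already marked]
Round 2 – newly marked: (q0,q4) [on 0: q1 vs q4, already marked]
No further pairs can be marked.
(q1, q2) unmarked: δ(q1,0)=q3, δ(q2,0)=q3; δ(q1,1)=q4, δ(q2,1)=q4 → equivalent
Equivalent pairs: (q1, q2)

Final answer: Equivalent pairs: (q1, q2)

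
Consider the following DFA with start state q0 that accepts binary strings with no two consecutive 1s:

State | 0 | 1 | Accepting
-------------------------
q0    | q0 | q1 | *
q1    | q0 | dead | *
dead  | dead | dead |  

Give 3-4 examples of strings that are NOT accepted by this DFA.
Any strings that end in a non-accepting state work; for example:
"11": q0 → q1 → dead; dead is not accepting → rejected
"110": q0 → q1 → dead → dead; dead is not accepting → rejected
"0011": q0 → q0 → q0 → q1 → dead; dead is not accepting → rejected
"1110": q0 → q1 → dead → dead → dead; dead is not accepting → rejected

Final answer: "11", "110", "0011", "1110"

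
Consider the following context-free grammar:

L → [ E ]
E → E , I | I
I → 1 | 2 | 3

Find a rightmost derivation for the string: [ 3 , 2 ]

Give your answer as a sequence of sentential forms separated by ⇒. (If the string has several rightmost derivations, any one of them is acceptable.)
Start with L.
Step 1: the rightmost non-terminal is L; apply L → [ E ]:  [ E ]
Step 2: the rightmost non-terminal is E; apply E → E , I:  [ E , I ]
Step 3: the rightmost non-terminal is I; apply I → 2:  [ E , 2 ]
Step 4: the rightmost non-terminal is E; apply E → I:  [ I , 2 ]
Step 5: the rightmost non-terminal is I; apply I → 3:  [ 3 , 2 ]

Final answer: L ⇒ [ E ] ⇒ [ E , I ] ⇒ [ E , 2 ] ⇒ [ I , 2 ] ⇒ [ 3 , 2 ]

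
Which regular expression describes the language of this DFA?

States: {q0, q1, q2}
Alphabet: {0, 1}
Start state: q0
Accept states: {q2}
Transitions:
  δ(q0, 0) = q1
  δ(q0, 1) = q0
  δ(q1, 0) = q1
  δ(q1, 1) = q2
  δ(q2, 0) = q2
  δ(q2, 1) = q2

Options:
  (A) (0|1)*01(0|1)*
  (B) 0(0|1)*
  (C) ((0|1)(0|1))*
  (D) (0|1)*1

Testing sample strings against the DFA:
  '01100' -> accepted
  '000' -> rejected
  '01000' -> accepted
  '11' -> rejected
Checking each option for a counterexample:
  (A) (0|1)*01(0|1)*: agrees with the DFA on all strings of length ≤ 4
  (B) 0(0|1)*: '0' is rejected by the DFA but matches the regex → eliminated
  (C) ((0|1)(0|1))*: ε is rejected by the DFA but matches the regex → eliminated
  (D) (0|1)*1: '1' is rejected by the DFA but matches the regex → eliminated
Only (A) (0|1)*01(0|1)* is consistent with the DFA.

Final answer: (A) (0|1)*01(0|1)*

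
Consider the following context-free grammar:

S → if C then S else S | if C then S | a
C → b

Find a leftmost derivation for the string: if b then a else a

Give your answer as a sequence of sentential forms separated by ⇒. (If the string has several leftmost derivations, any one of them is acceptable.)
Start with S.
Step 1: the leftmost non-terminal is S; apply S → if C then S else S:  if C then S else S
Step 2: the leftmost non-terminal is C; apply C → b:  if b then S else S
Step 3: the leftmost non-terminal is S; apply S → a:  if b then a else S
Step 4: the leftmost non-terminal is S; apply S → a:  if b then a else a

Final answer: S ⇒ if C then S else S ⇒ if b then S else S ⇒ if b then a else S ⇒ if b then a else a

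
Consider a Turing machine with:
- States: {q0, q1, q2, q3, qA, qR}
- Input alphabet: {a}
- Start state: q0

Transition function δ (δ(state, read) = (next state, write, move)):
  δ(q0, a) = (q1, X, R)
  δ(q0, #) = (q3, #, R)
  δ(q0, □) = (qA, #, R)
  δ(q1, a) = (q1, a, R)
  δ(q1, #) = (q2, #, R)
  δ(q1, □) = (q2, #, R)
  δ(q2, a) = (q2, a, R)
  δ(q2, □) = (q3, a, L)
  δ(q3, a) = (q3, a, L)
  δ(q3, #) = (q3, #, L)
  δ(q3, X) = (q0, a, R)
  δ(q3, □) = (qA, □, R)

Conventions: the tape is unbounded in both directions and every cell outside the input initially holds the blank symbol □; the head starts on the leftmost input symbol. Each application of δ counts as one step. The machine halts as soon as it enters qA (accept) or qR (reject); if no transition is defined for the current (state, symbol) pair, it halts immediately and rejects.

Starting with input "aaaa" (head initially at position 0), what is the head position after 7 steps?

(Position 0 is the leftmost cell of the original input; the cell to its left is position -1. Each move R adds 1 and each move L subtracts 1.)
Step 0: [q0]aaaa (head at position 0)
Step 1: δ(q0, a) = (q1, X, R)  ⊢  X[q1]aaa (head at position 1)
Step 2: δ(q1, a) = (q1, a, R)  ⊢  Xa[q1]aa (head at position 2)
Step 3: δ(q1, a) = (q1, a, R)  ⊢  Xaa[q1]a (head at position 3)
Step 4: δ(q1, a) = (q1, a, R)  ⊢  Xaaa[q1]□ (head at position 4)
Step 5: δ(q1, □) = (q2, #, R)  ⊢  Xaaa#[q2]□ (head at position 5)
Step 6: δ(q2, □) = (q3, a, L)  ⊢  Xaaa[q3]#a (head at position 4)
Step 7: δ(q3, #) = (q3, #, L)  ⊢  Xaa[q3]a#a (head at position 3)
Head position after 7 steps: 3

Final answer: Position 3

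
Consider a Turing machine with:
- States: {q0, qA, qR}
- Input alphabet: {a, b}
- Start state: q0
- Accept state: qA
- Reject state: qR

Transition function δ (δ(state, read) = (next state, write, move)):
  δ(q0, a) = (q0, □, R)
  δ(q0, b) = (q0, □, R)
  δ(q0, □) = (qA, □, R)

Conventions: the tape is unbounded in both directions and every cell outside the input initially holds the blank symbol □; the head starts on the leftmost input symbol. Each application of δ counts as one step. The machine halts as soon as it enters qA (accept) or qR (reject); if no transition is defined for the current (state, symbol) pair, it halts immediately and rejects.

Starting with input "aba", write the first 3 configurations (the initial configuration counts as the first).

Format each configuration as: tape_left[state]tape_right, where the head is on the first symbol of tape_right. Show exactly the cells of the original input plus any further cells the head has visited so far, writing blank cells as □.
Step 0: [q0]aba (head at position 0)
Step 1: δ(q0, a) = (q0, □, R)  ⊢  □[q0]ba (head at position 1)
Step 2: δ(q0, b) = (q0, □, R)  ⊢  □□[q0]a (head at position 2)

Final answer: [q0]aba ⊢ □[q0]ba ⊢ □□[q0]a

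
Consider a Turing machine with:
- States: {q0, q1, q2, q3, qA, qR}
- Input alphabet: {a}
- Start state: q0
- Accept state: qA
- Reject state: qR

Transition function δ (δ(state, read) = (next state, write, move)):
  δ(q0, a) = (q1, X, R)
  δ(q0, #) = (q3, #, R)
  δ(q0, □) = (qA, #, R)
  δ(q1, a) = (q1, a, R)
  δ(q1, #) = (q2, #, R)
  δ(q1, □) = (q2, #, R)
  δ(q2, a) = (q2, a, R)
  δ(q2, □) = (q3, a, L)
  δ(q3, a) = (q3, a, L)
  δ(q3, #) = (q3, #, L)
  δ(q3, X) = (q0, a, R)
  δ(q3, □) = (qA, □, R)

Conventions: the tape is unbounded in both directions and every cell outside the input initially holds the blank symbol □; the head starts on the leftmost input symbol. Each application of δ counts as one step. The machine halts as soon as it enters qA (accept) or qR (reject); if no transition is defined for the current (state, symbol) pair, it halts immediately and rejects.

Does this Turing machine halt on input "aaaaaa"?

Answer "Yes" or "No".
Trace (configuration after each step, as tape_left[state]tape_right with head position):
Step 0: [q0]aaaaaa (head at position 0)
Step 1: X[q1]aaaaa (head 1)
Step 2: Xa[q1]aaaa (head 2)
Step 3: Xaa[q1]aaa (head 3)
Step 4: Xaaa[q1]aa (head 4)
Step 5: Xaaaa[q1]a (head 5)
Step 6: Xaaaaa[q1]□ (head 6)
Step 7: Xaaaaa#[q2]□ (head 7)
Step 8: Xaaaaa[q3]#a (head 6)
Step 9: Xaaaa[q3]a#a (head 5)
Step 10: Xaaa[q3]aa#a (head 4)
Step 11: Xaa[q3]aaa#a (head 3)
Step 12: Xa[q3]aaaa#a (head 2)
Step 13: X[q3]aaaaa#a (head 1)
Step 14: [q3]Xaaaaa#a (head 0)
Step 15: a[q0]aaaaa#a (head 1)
Step 16: aX[q1]aaaa#a (head 2)
Step 17: aXa[q1]aaa#a (head 3)
Step 18: aXaa[q1]aa#a (head 4)
Step 19: aXaaa[q1]a#a (head 5)
Step 20: aXaaaa[q1]#a (head 6)
Step 21: aXaaaa#[q2]a (head 7)
Step 22: aXaaaa#a[q2]□ (head 8)
Step 23: aXaaaa#[q3]aa (head 7)
Step 24: aXaaaa[q3]#aa (head 6)
Step 25: aXaaa[q3]a#aa (head 5)
Step 26: aXaa[q3]aa#aa (head 4)
Step 27: aXa[q3]aaa#aa (head 3)
Step 28: aX[q3]aaaa#aa (head 2)
Step 29: a[q3]Xaaaa#aa (head 1)
Step 30: aa[q0]aaaa#aa (head 2)
Step 31: aaX[q1]aaa#aa (head 3)
Step 32: aaXa[q1]aa#aa (head 4)
Step 33: aaXaa[q1]a#aa (head 5)
Step 34: aaXaaa[q1]#aa (head 6)
Step 35: aaXaaa#[q2]aa (head 7)
Step 36: aaXaaa#a[q2]a (head 8)
Step 37: aaXaaa#aa[q2]□ (head 9)
Step 38: aaXaaa#a[q3]aa (head 8)
Step 39: aaXaaa#[q3]aaa (head 7)
Step 40: aaXaaa[q3]#aaa (head 6)
Step 41: aaXaa[q3]a#aaa (head 5)
Step 42: aaXa[q3]aa#aaa (head 4)
Step 43: aaX[q3]aaa#aaa (head 3)
Step 44: aa[q3]Xaaa#aaa (head 2)
Step 45: aaa[q0]aaa#aaa (head 3)
Step 46: aaaX[q1]aa#aaa (head 4)
Step 47: aaaXa[q1]a#aaa (head 5)
Step 48: aaaXaa[q1]#aaa (head 6)
Step 49: aaaXaa#[q2]aaa (head 7)
Step 50: aaaXaa#a[q2]aa (head 8)
Step 51: aaaXaa#aa[q2]a (head 9)
Step 52: aaaXaa#aaa[q2]□ (head 10)
Step 53: aaaXaa#aa[q3]aa (head 9)
Step 54: aaaXaa#a[q3]aaa (head 8)
Step 55: aaaXaa#[q3]aaaa (head 7)
Step 56: aaaXaa[q3]#aaaa (head 6)
Step 57: aaaXa[q3]a#aaaa (head 5)
Step 58: aaaX[q3]aa#aaaa (head 4)
Step 59: aaa[q3]Xaa#aaaa (head 3)
Step 60: aaaa[q0]aa#aaaa (head 4)
Step 61: aaaaX[q1]a#aaaa (head 5)
Step 62: aaaaXa[q1]#aaaa (head 6)
Step 63: aaaaXa#[q2]aaaa (head 7)
Step 64: aaaaXa#a[q2]aaa (head 8)
Step 65: aaaaXa#aa[q2]aa (head 9)
Step 66: aaaaXa#aaa[q2]a (head 10)
Step 67: aaaaXa#aaaa[q2]□ (head 11)
Step 68: aaaaXa#aaa[q3]aa (head 10)
Step 69: aaaaXa#aa[q3]aaa (head 9)
Step 70: aaaaXa#a[q3]aaaa (head 8)
Step 71: aaaaXa#[q3]aaaaa (head 7)
Step 72: aaaaXa[q3]#aaaaa (head 6)
Step 73: aaaaX[q3]a#aaaaa (head 5)
Step 74: aaaa[q3]Xa#aaaaa (head 4)
Step 75: aaaaa[q0]a#aaaaa (head 5)
Step 76: aaaaaX[q1]#aaaaa (head 6)
Step 77: aaaaaX#[q2]aaaaa (head 7)
Step 78: aaaaaX#a[q2]aaaa (head 8)
Step 79: aaaaaX#aa[q2]aaa (head 9)
Step 80: aaaaaX#aaa[q2]aa (head 10)
Step 81: aaaaaX#aaaa[q2]a (head 11)
Step 82: aaaaaX#aaaaa[q2]□ (head 12)
Step 83: aaaaaX#aaaa[q3]aa (head 11)
Step 84: aaaaaX#aaa[q3]aaa (head 10)
Step 85: aaaaaX#aa[q3]aaaa (head 9)
Step 86: aaaaaX#a[q3]aaaaa (head 8)
Step 87: aaaaaX#[q3]aaaaaa (head 7)
Step 88: aaaaaX[q3]#aaaaaa (head 6)
Step 89: aaaaa[q3]X#aaaaaa (head 5)
Step 90: aaaaaa[q0]#aaaaaa (head 6)
Step 91: aaaaaa#[q3]aaaaaa (head 7)
Step 92: aaaaaa[q3]#aaaaaa (head 6)
Step 93: aaaaa[q3]a#aaaaaa (head 5)
Step 94: aaaa[q3]aa#aaaaaa (head 4)
Step 95: aaa[q3]aaa#aaaaaa (head 3)
Step 96: aa[q3]aaaa#aaaaaa (head 2)
Step 97: a[q3]aaaaa#aaaaaa (head 1)
Step 98: [q3]aaaaaa#aaaaaa (head 0)
Step 99: [q3]□aaaaaa#aaaaaa (head -1)
Step 100: □[qA]aaaaaa#aaaaaa (head 0)
The machine is in qA, so it halts and accepts.
It halts after 100 steps.

Final answer: Yes - halts after 100 steps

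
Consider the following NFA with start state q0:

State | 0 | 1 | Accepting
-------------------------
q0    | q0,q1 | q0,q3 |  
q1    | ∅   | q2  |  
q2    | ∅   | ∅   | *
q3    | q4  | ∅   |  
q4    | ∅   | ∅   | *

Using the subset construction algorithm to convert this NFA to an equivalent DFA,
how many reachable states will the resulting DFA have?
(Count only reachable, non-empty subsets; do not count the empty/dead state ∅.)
Start subset: {q0}
{q0}: on 0 → {q0, q1}, on 1 → {q0, q3}
{q0, q1}: on 0 → {q0, q1}, on 1 → {q0, q2, q3}
{q0, q3}: on 0 → {q0, q1, q4}, on 1 → {q0, q3}
{q0, q2, q3}: on 0 → {q0, q1, q4}, on 1 → {q0, q3}
{q0, q1, q4}: on 0 → {q0, q1}, on 1 → {q0, q2, q3}
Reachable non-empty subsets: {q0}, {q0, q1}, {q0, q3}, {q0, q2, q3}, {q0, q1, q4} — 5 in total.

Final answer: 5 states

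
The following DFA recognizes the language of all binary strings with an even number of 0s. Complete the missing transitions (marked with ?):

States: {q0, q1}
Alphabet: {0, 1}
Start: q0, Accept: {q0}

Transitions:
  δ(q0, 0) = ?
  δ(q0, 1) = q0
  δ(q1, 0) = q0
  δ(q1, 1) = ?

What each state remembers (consistent with the given transitions and accept states):
  q0: an even number of 0s has been read so far
  q1: an odd number of 0s has been read so far
Filling in the missing entries:
  δ(q0, 0): in q0 (an even number of 0s has been read so far), after reading 0 we have: an odd number of 0s has been read so far → q1
  δ(q1, 1): in q1 (an odd number of 0s has been read so far), after reading 1 we have: an odd number of 0s has been read so far → q1

Final answer: δ(q0, 0) = q1; δ(q1, 1) = q1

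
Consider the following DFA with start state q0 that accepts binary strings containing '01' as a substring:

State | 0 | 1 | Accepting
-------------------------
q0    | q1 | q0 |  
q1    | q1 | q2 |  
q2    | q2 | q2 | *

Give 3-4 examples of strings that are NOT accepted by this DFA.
Any strings that end in a non-accepting state work; for example:
"10": q0 → q0 → q1; q1 is not accepting → rejected
"110": q0 → q0 → q0 → q1; q1 is not accepting → rejected
"0000": q0 → q1 → q1 → q1 → q1; q1 is not accepting → rejected
"1000": q0 → q0 → q1 → q1 → q1; q1 is not accepting → rejected

Final answer: "10", "110", "0000", "1000"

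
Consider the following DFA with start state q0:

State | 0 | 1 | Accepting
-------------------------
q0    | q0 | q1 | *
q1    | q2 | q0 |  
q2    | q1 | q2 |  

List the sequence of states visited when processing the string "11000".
q0 → q1 → q0 → q0 → q0 → q0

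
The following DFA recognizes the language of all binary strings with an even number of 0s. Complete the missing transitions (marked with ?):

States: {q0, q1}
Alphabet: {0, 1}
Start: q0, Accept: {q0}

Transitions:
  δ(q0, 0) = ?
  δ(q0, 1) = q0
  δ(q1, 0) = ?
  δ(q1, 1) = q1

What each state remembers (consistent with the given transitions and accept states):
  q0: an even number of 0s has been read so far
  q1: an odd number of 0s has been read so far
Filling in the missing entries:
  δ(q0, 0): in q0 (an even number of 0s has been read so far), after reading 0 we have: an odd number of 0s has been read so far → q1
  δ(q1, 0): in q1 (an odd number of 0s has been read so far), after reading 0 we have: an even number of 0s has been read so far → q0

Final answer: δ(q0, 0) = q1; δ(q1, 0) = q0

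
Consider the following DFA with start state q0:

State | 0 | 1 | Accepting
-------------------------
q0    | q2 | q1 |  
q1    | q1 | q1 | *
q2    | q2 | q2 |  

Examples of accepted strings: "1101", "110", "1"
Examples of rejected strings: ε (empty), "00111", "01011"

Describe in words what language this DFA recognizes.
non-empty binary strings starting with 1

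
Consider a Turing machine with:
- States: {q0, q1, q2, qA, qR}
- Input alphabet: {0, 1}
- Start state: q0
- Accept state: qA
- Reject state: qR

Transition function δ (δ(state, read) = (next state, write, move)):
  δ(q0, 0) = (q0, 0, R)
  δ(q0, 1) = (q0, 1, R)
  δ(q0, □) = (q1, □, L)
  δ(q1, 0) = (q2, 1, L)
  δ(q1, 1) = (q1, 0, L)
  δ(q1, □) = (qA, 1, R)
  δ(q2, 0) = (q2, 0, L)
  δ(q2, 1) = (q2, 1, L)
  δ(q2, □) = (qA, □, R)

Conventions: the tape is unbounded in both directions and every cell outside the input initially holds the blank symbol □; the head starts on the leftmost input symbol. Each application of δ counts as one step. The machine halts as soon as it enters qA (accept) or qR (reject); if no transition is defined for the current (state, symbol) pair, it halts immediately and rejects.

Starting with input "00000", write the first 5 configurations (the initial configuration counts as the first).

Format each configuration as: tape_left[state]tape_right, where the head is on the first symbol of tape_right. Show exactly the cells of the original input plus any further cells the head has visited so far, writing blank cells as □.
Step 0: [q0]00000 (head at position 0)
Step 1: δ(q0, 0) = (q0, 0, R)  ⊢  0[q0]0000 (head at position 1)
Step 2: δ(q0, 0) = (q0, 0, R)  ⊢  00[q0]000 (head at position 2)
Step 3: δ(q0, 0) = (q0, 0, R)  ⊢  000[q0]00 (head at position 3)
Step 4: δ(q0, 0) = (q0, 0, R)  ⊢  0000[q0]0 (head at position 4)

Final answer: [q0]00000 ⊢ 0[q0]0000 ⊢ 00[q0]000 ⊢ 000[q0]00 ⊢ 0000[q0]0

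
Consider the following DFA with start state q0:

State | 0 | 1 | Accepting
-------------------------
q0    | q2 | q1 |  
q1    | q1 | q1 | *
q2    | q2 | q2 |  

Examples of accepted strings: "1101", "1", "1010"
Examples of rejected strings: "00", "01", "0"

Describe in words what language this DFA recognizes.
non-empty binary strings starting with 1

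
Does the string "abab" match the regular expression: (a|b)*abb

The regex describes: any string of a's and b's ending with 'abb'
No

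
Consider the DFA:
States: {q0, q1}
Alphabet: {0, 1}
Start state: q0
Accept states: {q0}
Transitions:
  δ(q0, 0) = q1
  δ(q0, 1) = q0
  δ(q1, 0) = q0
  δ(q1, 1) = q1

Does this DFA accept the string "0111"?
Processing string "0111":
  q0 --0--> q1
  q1 --1--> q1
  q1 --1--> q1
  q1 --1--> q1
Final state: q1
Accept states: {q0}
q1 is not an accept state, so the string is rejected.

Final answer: No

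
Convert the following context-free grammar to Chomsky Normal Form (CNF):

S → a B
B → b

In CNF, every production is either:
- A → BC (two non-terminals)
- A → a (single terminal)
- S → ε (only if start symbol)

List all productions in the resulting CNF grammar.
The grammar has no ε-productions or unit productions to eliminate.
S → a B has terminal a in a right-hand side of length ≥ 2: introduce T_a → a and use T_a in place of a.
B → b is already in CNF (single terminal) – keep it.
S → a B becomes S → T_a B.
Resulting CNF grammar (3 productions): T_a → a; B → b; S → T_a B

Final answer: T_a → a; B → b; S → T_a B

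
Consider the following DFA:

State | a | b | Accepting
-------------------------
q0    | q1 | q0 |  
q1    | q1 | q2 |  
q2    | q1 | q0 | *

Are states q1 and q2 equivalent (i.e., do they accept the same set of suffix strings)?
Try the suffix ε (the empty string).
From q1: q1 — not accepting.
From q2: q2 — accepting.
The two states disagree on this suffix, so they are not equivalent.

Final answer: No. Distinguishing string: ε (the empty string) - accepted from q2 but not from q1.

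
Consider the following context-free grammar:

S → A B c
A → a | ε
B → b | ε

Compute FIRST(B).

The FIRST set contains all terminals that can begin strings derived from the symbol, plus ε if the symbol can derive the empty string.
B → b contributes b; B → ε makes B nullable, contributing ε. FIRST(B) = {b, ε}.

Final answer: {b, ε}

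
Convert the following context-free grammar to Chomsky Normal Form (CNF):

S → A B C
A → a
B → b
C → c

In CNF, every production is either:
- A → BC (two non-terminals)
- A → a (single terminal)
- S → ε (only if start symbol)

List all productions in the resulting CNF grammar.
The grammar has no ε-productions or unit productions to eliminate.
A → a is already in CNF (single terminal) – keep it.
B → b is already in CNF (single terminal) – keep it.
C → c is already in CNF (single terminal) – keep it.
S → A B C has 3 symbols on the right: break it into binary productions S → A X0, X0 → B C.
Resulting CNF grammar (5 productions): A → a; B → b; C → c; S → A X0; X0 → B C

Final answer: A → a; B → b; C → c; S → A X0; X0 → B C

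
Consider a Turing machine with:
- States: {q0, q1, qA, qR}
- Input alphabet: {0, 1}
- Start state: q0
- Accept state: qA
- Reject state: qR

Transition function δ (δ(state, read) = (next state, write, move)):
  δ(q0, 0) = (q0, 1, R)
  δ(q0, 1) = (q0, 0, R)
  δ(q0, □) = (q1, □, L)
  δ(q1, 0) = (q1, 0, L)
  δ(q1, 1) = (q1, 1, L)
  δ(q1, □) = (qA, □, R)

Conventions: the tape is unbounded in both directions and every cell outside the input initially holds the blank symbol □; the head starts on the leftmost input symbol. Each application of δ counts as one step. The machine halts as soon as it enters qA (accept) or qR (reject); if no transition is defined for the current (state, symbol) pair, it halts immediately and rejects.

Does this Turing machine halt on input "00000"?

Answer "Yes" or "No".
Step 0: [q0]00000 (head at position 0)
Step 1: δ(q0, 0) = (q0, 1, R)  ⊢  1[q0]0000 (head at position 1)
Step 2: δ(q0, 0) = (q0, 1, R)  ⊢  11[q0]000 (head at position 2)
Step 3: δ(q0, 0) = (q0, 1, R)  ⊢  111[q0]00 (head at position 3)
Step 4: δ(q0, 0) = (q0, 1, R)  ⊢  1111[q0]0 (head at position 4)
Step 5: δ(q0, 0) = (q0, 1, R)  ⊢  11111[q0]□ (head at position 5)
Step 6: δ(q0, □) = (q1, □, L)  ⊢  1111[q1]1□ (head at position 4)
Step 7: δ(q1, 1) = (q1, 1, L)  ⊢  111[q1]11□ (head at position 3)
Step 8: δ(q1, 1) = (q1, 1, L)  ⊢  11[q1]111□ (head at position 2)
Step 9: δ(q1, 1) = (q1, 1, L)  ⊢  1[q1]1111□ (head at position 1)
Step 10: δ(q1, 1) = (q1, 1, L)  ⊢  [q1]11111□ (head at position 0)
Step 11: δ(q1, 1) = (q1, 1, L)  ⊢  [q1]□11111□ (head at position -1)
Step 12: δ(q1, □) = (qA, □, R)  ⊢  □[qA]11111□ (head at position 0)
The machine is in qA, so it halts and accepts.
It halts after 12 steps.

Final answer: Yes - halts after 12 steps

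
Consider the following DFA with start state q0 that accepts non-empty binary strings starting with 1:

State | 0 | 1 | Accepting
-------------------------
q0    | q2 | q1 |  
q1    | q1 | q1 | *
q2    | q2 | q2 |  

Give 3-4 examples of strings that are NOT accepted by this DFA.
Any strings that end in a non-accepting state work; for example:
"0000": q0 → q2 → q2 → q2 → q2; q2 is not accepting → rejected
"0011": q0 → q2 → q2 → q2 → q2; q2 is not accepting → rejected
"0100": q0 → q2 → q2 → q2 → q2; q2 is not accepting → rejected
"0111": q0 → q2 → q2 → q2 → q2; q2 is not accepting → rejected

Final answer: "0000", "0011", "0100", "0111"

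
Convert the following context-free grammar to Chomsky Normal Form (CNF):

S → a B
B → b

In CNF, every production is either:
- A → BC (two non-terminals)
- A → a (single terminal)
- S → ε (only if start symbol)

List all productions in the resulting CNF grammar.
The grammar has no ε-productions or unit productions to eliminate.
S → a B has terminal a in a right-hand side of length ≥ 2: introduce T_a → a and use T_a in place of a.
B → b is already in CNF (single terminal) – keep it.
S → a B becomes S → T_a B.
Resulting CNF grammar (3 productions): T_a → a; B → b; S → T_a B

Final answer: T_a → a; B → b; S → T_a B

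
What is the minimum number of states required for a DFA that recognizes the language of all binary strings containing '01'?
Language: binary strings containing '01'
Lower bound (Myhill–Nerode): the prefixes ε, 0, 01 are pairwise distinguishable:
  ε vs 01: suffix ε distinguishes them (ε is rejected, 01 is accepted)
  0 vs 01: suffix ε distinguishes them (0 is rejected, 01 is accepted)
  ε vs 0: suffix 1 distinguishes them (ε·1 = 1 is rejected, 0·1 = 01 is accepted)
So any DFA needs at least 3 states.
Upper bound: a DFA with 3 states exists (one state per class above: 'no progress', 'last symbol 0', and 'seen 01' (accepting sink)).
Minimum states: 3

Final answer: 3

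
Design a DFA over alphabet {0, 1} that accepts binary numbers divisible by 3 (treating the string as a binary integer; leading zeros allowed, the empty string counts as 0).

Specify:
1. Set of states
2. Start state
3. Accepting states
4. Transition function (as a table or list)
One valid DFA (any DFA recognizing the same language is acceptable):
States: {q0, q1, q2}
Start: q0
Accepting: {q0}
Transitions (accepting states marked with *):
State | 0 | 1 | Accepting
-------------------------
q0    | q0 | q1 | *
q1    | q2 | q0 |  
q2    | q1 | q2 |  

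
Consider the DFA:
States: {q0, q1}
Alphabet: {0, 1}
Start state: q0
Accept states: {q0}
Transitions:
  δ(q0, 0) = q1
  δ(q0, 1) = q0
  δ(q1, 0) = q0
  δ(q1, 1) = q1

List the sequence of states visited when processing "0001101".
Starting at q0
Read '0': q0 -> q1
Read '0': q1 -> q0
Read '0': q0 -> q1
Read '1': q1 -> q1
Read '1': q1 -> q1
Read '0': q1 -> q0
Read '1': q0 -> q0

Final answer: q0 -> q1 -> q0 -> q1 -> q1 -> q1 -> q0 -> q0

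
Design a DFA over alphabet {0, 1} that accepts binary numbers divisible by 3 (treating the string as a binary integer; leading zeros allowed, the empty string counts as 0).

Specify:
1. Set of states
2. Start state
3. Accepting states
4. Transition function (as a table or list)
One valid DFA (any DFA recognizing the same language is acceptable):
States: {q0, q1, q2}
Start: q0
Accepting: {q0}
Transitions (accepting states marked with *):
State | 0 | 1 | Accepting
-------------------------
q0    | q0 | q1 | *
q1    | q2 | q0 |  
q2    | q1 | q2 |  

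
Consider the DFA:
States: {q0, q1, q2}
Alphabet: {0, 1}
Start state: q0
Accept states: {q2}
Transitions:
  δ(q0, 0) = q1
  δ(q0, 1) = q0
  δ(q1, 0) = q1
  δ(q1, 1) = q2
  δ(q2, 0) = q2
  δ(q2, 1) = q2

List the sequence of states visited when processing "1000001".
Starting at q0
Read '1': q0 -> q0
Read '0': q0 -> q1
Read '0': q1 -> q1
Read '0': q1 -> q1
Read '0': q1 -> q1
Read '0': q1 -> q1
Read '1': q1 -> q2

Final answer: q0 -> q0 -> q1 -> q1 -> q1 -> q1 -> q1 -> q2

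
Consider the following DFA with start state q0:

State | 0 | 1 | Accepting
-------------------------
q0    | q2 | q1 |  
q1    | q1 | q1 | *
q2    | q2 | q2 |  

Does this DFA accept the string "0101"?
Start in q0.
Read '0': q0 → q2
Read '1': q2 → q2
Read '0': q2 → q2
Read '1': q2 → q2
Final state q2 is not accepting, so the string is rejected.

Final answer: No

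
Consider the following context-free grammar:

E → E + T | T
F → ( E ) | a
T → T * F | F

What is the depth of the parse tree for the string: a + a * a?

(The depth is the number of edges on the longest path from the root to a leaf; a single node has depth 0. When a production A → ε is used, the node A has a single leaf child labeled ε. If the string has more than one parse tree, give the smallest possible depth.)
The grammar is unambiguous; the parse tree of a + a * a is:
E → E + T at the root (depth 0).
  Left E (depth 1) → T (2) → F (3) → a (4).
  Right T (depth 1) → T * F; that T (2) → F (3) → a (4); F (2) → a (3).
The longest root-to-leaf paths have 4 edges.
Depth = 4.

Final answer: 4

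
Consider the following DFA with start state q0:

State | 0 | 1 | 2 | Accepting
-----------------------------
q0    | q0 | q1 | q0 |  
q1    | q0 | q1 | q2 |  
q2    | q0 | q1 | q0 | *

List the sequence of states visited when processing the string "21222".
q0 → q0 → q1 → q2 → q0 → q0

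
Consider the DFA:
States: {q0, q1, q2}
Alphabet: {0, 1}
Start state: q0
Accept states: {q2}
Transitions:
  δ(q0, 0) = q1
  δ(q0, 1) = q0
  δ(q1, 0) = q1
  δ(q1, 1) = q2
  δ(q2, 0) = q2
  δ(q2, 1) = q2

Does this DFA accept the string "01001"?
Processing string "01001":
  q0 --0--> q1
  q1 --1--> q2
  q2 --0--> q2
  q2 --0--> q2
  q2 --1--> q2
Final state: q2
Accept states: {q2}
q2 is an accept state, so the string is accepted.

Final answer: Yes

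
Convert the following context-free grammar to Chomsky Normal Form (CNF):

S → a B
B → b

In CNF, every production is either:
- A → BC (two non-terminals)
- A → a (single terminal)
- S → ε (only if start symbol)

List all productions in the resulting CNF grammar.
The grammar has no ε-productions or unit productions to eliminate.
S → a B has terminal a in a right-hand side of length ≥ 2: introduce T_a → a and use T_a in place of a.
B → b is already in CNF (single terminal) – keep it.
S → a B becomes S → T_a B.
Resulting CNF grammar (3 productions): T_a → a; B → b; S → T_a B

Final answer: T_a → a; B → b; S → T_a B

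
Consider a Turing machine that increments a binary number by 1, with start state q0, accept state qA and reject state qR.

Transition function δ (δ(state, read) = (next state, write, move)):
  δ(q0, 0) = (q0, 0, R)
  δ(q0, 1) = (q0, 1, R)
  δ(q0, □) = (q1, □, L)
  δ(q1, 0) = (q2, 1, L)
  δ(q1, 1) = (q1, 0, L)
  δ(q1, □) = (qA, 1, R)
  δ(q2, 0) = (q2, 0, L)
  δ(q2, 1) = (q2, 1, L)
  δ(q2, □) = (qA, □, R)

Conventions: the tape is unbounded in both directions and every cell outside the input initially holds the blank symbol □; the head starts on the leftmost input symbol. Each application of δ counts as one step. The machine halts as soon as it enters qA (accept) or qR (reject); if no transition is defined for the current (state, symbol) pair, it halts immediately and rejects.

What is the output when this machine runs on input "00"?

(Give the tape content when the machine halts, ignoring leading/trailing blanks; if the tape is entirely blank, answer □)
Step 0: [q0]00 (head at position 0)
Step 1: δ(q0, 0) = (q0, 0, R)  ⊢  0[q0]0 (head at position 1)
Step 2: δ(q0, 0) = (q0, 0, R)  ⊢  00[q0]□ (head at position 2)
Step 3: δ(q0, □) = (q1, □, L)  ⊢  0[q1]0□ (head at position 1)
Step 4: δ(q1, 0) = (q2, 1, L)  ⊢  [q2]01□ (head at position 0)
Step 5: δ(q2, 0) = (q2, 0, L)  ⊢  [q2]□01□ (head at position -1)
Step 6: δ(q2, □) = (qA, □, R)  ⊢  □[qA]01□ (head at position 0)
The machine is in qA, so it halts and accepts.
Tape content when halted (ignoring surrounding blanks): 01

Final answer: Output: 01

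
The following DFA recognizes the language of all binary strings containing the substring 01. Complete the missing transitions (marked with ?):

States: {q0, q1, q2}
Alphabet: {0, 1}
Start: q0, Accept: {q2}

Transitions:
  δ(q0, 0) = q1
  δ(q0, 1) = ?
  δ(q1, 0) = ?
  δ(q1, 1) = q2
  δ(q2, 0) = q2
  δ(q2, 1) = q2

What each state remembers (consistent with the given transitions and accept states):
  q0: 01 not seen yet and the last symbol was not 0
  q1: 01 not seen yet and the last symbol was 0
  q2: the substring 01 has already been seen
Filling in the missing entries:
  δ(q0, 1): in q0 (01 not seen yet and the last symbol was not 0), after reading 1 we have: 01 not seen yet and the last symbol was not 0 → q0
  δ(q1, 0): in q1 (01 not seen yet and the last symbol was 0), after reading 0 we have: 01 not seen yet and the last symbol was 0 → q1

Final answer: δ(q0, 1) = q0; δ(q1, 0) = q1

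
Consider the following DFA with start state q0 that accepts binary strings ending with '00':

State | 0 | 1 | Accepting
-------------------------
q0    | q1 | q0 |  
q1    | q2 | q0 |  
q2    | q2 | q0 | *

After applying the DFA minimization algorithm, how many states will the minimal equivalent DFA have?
All 3 states are reachable from q0, so none can be removed as unreachable.
Table-filling: first mark every (accepting, non-accepting) pair as distinguishable (accepting: {q2}; non-accepting: {q0, q1}).
Round 1: (q0, q1) on '0' go to q1 and q2, already distinguishable → mark.
Every pair of states is distinguishable, so the DFA is already minimal.
Equivalence classes: {q0}, {q1}, {q2} → 3 states.

Final answer: 3 states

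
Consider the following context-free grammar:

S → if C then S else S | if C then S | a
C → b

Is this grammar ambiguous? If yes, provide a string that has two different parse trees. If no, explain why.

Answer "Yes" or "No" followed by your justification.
The 'dangling else' can attach to either if. Two leftmost derivations of  if b then if b then a else a:
  (1) S ⇒ if C then S else S ⇒ if b then S else S ⇒ if b then if C then S else S ⇒ if b then if b then S else S ⇒ if b then if b then a else S ⇒ if b then if b then a else a   (else belongs to the outer if)
  (2) S ⇒ if C then S ⇒ if b then S ⇒ if b then if C then S else S ⇒ if b then if b then S else S ⇒ if b then if b then a else S ⇒ if b then if b then a else a   (else belongs to the inner if)
Two distinct parse trees for the same string, so the grammar is ambiguous.

Final answer: Yes - the string 'if b then if b then a else a' has two distinct leftmost derivations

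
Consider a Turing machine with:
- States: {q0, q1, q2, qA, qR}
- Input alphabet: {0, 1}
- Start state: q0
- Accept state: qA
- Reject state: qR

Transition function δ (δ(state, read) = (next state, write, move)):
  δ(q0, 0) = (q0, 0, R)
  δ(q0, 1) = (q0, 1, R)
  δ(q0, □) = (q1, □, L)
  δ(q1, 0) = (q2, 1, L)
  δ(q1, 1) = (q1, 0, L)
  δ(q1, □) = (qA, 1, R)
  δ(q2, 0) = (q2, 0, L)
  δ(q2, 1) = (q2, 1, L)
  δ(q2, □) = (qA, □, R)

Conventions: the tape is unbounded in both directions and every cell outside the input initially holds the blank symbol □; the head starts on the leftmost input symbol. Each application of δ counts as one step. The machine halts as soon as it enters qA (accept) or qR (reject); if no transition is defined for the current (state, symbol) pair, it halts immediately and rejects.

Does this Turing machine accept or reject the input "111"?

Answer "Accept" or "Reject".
Step 0: [q0]111 (head at position 0)
Step 1: δ(q0, 1) = (q0, 1, R)  ⊢  1[q0]11 (head at position 1)
Step 2: δ(q0, 1) = (q0, 1, R)  ⊢  11[q0]1 (head at position 2)
Step 3: δ(q0, 1) = (q0, 1, R)  ⊢  111[q0]□ (head at position 3)
Step 4: δ(q0, □) = (q1, □, L)  ⊢  11[q1]1□ (head at position 2)
Step 5: δ(q1, 1) = (q1, 0, L)  ⊢  1[q1]10□ (head at position 1)
Step 6: δ(q1, 1) = (q1, 0, L)  ⊢  [q1]100□ (head at position 0)
Step 7: δ(q1, 1) = (q1, 0, L)  ⊢  [q1]□000□ (head at position -1)
Step 8: δ(q1, □) = (qA, 1, R)  ⊢  1[qA]000□ (head at position 0)
The machine is in qA, so it halts and accepts.

Final answer: Accept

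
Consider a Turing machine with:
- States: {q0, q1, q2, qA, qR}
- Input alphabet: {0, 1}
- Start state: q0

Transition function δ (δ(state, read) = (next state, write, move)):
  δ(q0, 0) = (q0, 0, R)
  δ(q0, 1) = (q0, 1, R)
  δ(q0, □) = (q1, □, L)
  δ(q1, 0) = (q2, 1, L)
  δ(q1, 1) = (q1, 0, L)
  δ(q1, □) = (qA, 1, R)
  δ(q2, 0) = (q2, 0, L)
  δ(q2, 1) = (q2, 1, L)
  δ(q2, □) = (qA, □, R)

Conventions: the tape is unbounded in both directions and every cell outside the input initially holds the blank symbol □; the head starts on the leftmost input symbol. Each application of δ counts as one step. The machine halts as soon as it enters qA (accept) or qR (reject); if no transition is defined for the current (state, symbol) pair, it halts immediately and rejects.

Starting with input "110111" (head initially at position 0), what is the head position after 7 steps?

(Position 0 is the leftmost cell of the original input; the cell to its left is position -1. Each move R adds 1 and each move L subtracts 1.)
Step 0: [q0]110111 (head at position 0)
Step 1: δ(q0, 1) = (q0, 1, R)  ⊢  1[q0]10111 (head at position 1)
Step 2: δ(q0, 1) = (q0, 1, R)  ⊢  11[q0]0111 (head at position 2)
Step 3: δ(q0, 0) = (q0, 0, R)  ⊢  110[q0]111 (head at position 3)
Step 4: δ(q0, 1) = (q0, 1, R)  ⊢  1101[q0]11 (head at position 4)
Step 5: δ(q0, 1) = (q0, 1, R)  ⊢  11011[q0]1 (head at position 5)
Step 6: δ(q0, 1) = (q0, 1, R)  ⊢  110111[q0]□ (head at position 6)
Step 7: δ(q0, □) = (q1, □, L)  ⊢  11011[q1]1□ (head at position 5)
Head position after 7 steps: 5

Final answer: Position 5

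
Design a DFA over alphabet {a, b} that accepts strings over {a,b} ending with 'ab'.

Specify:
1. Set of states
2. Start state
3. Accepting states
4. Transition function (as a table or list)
One valid DFA (any DFA recognizing the same language is acceptable):
States: {q0, q1, q2}
Start: q0
Accepting: {q2}
Transitions (accepting states marked with *):
State | a | b | Accepting
-------------------------
q0    | q1 | q0 |  
q1    | q1 | q2 |  
q2    | q1 | q0 | *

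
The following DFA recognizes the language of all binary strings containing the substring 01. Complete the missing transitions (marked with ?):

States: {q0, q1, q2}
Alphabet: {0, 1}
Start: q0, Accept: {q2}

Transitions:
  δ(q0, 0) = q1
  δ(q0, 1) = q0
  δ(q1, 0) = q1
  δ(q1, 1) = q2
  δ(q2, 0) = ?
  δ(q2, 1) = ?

What each state remembers (consistent with the given transitions and accept states):
  q0: 01 not seen yet and the last symbol was not 0
  q1: 01 not seen yet and the last symbol was 0
  q2: the substring 01 has already been seen
Filling in the missing entries:
  δ(q2, 0): in q2 (the substring 01 has already been seen), after reading 0 we have: the substring 01 has already been seen → q2
  δ(q2, 1): in q2 (the substring 01 has already been seen), after reading 1 we have: the substring 01 has already been seen → q2

Final answer: δ(q2, 0) = q2; δ(q2, 1) = q2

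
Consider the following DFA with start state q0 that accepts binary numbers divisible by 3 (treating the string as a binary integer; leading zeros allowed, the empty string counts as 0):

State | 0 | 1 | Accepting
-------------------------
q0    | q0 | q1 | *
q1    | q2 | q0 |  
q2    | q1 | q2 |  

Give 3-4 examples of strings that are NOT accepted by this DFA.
Any strings that end in a non-accepting state work; for example:
"010": q0 → q0 → q1 → q2; q2 is not accepting → rejected
"111": q0 → q1 → q0 → q1; q1 is not accepting → rejected
"0010": q0 → q0 → q0 → q1 → q2; q2 is not accepting → rejected
"0111": q0 → q0 → q1 → q0 → q1; q1 is not accepting → rejected

Final answer: "010", "111", "0010", "0111"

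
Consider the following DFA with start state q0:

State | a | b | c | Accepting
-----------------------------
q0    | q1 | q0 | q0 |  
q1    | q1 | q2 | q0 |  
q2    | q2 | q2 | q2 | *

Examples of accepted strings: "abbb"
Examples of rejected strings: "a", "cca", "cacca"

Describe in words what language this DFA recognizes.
strings over {a,b,c} containing 'ab' as substring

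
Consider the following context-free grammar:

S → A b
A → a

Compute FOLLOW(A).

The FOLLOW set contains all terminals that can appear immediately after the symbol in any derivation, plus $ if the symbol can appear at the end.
A occurs only in S → A b, where it is immediately followed by the terminal b. So FOLLOW(A) = {b}.

Final answer: {b}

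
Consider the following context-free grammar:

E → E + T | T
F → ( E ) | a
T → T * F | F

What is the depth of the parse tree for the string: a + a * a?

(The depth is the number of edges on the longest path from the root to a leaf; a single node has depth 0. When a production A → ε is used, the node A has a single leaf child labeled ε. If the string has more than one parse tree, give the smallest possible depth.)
The grammar is unambiguous; the parse tree of a + a * a is:
E → E + T at the root (depth 0).
  Left E (depth 1) → T (2) → F (3) → a (4).
  Right T (depth 1) → T * F; that T (2) → F (3) → a (4); F (2) → a (3).
The longest root-to-leaf paths have 4 edges.
Depth = 4.

Final answer: 4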